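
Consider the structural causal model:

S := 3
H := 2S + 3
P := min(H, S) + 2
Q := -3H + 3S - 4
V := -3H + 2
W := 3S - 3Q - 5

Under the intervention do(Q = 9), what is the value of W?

Under do(Q=9), the mechanism Q := -3H + 3S - 4 is discarded; Q is fixed at 9.
W = 3S - 3Q - 5  [with S=3, Q=9]  = -23

-23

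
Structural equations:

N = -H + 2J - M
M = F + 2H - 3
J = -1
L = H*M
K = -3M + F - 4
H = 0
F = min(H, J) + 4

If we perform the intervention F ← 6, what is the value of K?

-7

do(F=6) replaces the equation F = min(H, J) + 4 with the constant F = 6.
M = F + 2H - 3  [with F=6, H=0]  = 3
K = -3M + F - 4  [with M=3, F=6]  = -7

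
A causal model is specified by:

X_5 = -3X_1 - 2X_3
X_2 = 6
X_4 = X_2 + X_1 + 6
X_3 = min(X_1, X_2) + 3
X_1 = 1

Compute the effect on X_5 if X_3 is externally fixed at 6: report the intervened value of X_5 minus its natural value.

do(X_3=6) replaces the equation X_3 = min(X_1, X_2) + 3 with the constant X_3 = 6.
X_5 = -3X_1 - 2X_3  [with X_1=1, X_3=6]  = -15
Without intervention: X_3 = min(X_1, X_2) + 3  [with X_1=1, X_2=6]  = 4; X_5 = -3X_1 - 2X_3  [with X_1=1, X_3=4]  = -11.
Change = -15 − (-11) = -4.

-4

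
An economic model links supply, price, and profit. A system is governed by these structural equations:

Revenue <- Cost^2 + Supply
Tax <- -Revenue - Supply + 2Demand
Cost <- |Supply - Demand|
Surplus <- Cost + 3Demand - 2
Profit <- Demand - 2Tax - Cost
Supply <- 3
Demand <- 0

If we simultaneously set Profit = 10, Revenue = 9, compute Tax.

Setting Profit = 10, Revenue = 9 by intervention discards those variables' equations.
Tax = -Revenue - Supply + 2Demand  [with Revenue=9, Supply=3, Demand=0]  = -12

-12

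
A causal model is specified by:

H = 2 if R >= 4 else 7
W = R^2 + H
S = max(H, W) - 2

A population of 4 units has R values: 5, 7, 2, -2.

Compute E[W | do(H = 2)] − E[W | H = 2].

-16.5

Every unit gets H=2 under the intervention. W values become 27, 51, 6, 6; E[W|do(H=2)] = 22.5.
Observing H=2 restricts to units where H's equation naturally yields 2: R ∈ {5, 7}. In that subpopulation W = 27, 51, mean 39.
Difference = 22.5 − 39 = -16.5.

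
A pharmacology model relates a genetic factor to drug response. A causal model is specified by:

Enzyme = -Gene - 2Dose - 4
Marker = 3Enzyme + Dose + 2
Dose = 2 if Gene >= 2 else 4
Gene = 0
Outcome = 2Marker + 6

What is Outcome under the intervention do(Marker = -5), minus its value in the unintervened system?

Intervening sets Marker = -5 and removes its equation (Marker = 3Enzyme + Dose + 2).
Outcome = 2Marker + 6  [with Marker=-5]  = -4
Without intervention: Dose = 2 if Gene >= 2 else 4  [with Gene=0]  = 4; Enzyme = -Gene - 2Dose - 4  [with Gene=0, Dose=4]  = -12; Marker = 3Enzyme + Dose + 2  [with Enzyme=-12, Dose=4]  = -30; Outcome = 2Marker + 6  [with Marker=-30]  = -54.
Change = -4 − (-54) = 50.

50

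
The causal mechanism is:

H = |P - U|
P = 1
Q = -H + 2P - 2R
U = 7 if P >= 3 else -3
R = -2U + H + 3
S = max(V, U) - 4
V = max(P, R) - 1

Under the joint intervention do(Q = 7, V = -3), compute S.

Under do(Q = 7, V = -3), each intervened variable's structural equation is replaced by its fixed value.
U = 7 if P >= 3 else -3  [with P=1]  = -3
S = max(V, U) - 4  [with V=-3, U=-3]  = -7

-7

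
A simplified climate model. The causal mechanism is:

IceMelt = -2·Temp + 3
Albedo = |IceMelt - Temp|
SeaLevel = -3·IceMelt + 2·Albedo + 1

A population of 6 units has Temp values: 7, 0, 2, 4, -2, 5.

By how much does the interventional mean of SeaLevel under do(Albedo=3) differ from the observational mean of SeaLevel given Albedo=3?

10

Under do(Albedo=3), Albedo's equation is replaced by Albedo=3 for every unit. Per-unit SeaLevel: 40, -2, 10, 22, -14, 28. Mean = 14.
Conditioning on Albedo=3 selects the 2 unit(s) with Temp ∈ {0, 2}. Their SeaLevel values: -2, 10. Mean = 4.
Difference = 14 − 4 = 10.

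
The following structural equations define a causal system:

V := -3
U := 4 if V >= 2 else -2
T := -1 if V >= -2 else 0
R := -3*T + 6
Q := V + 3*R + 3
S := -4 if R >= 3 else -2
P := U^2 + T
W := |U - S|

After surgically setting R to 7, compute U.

-2

The intervention breaks the incoming arrows to R: R := -3*T + 6 no longer applies, and R = 7.
Since U is not a descendant of the intervened variable, it is unaffected.
U = 4 if V >= 2 else -2  [with V=-3]  = -2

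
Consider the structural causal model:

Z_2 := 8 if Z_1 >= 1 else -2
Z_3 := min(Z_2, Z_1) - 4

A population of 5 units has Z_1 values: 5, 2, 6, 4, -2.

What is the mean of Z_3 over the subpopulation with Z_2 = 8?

0.25

Observing Z_2=8 restricts to units where Z_2's equation naturally yields 8: Z_1 ∈ {5, 2, 6, 4}. In that subpopulation Z_3 = 1, -2, 2, 0, mean 0.25.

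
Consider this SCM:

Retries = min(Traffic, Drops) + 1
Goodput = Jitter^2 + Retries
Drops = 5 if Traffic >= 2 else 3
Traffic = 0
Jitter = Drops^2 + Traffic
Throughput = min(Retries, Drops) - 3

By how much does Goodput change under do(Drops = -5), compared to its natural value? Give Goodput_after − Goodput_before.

539

Under do(Drops=-5), the mechanism Drops = 5 if Traffic >= 2 else 3 is discarded; Drops is fixed at -5.
Retries = min(Traffic, Drops) + 1  [with Traffic=0, Drops=-5]  = -4
Jitter = Drops^2 + Traffic  [with Drops=-5, Traffic=0]  = 25
Goodput = Jitter^2 + Retries  [with Jitter=25, Retries=-4]  = 621
Without intervention: Drops = 5 if Traffic >= 2 else 3  [with Traffic=0]  = 3; Retries = min(Traffic, Drops) + 1  [with Traffic=0, Drops=3]  = 1; Jitter = Drops^2 + Traffic  [with Drops=3, Traffic=0]  = 9; Goodput = Jitter^2 + Retries  [with Jitter=9, Retries=1]  = 82.
Change = 621 − 82 = 539.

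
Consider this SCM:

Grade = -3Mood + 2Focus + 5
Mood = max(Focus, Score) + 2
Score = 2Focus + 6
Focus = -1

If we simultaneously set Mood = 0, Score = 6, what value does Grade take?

The joint intervention fixes Mood = 0, Score = 6, removing each variable's own equation.
Grade = -3Mood + 2Focus + 5  [with Mood=0, Focus=-1]  = 3

3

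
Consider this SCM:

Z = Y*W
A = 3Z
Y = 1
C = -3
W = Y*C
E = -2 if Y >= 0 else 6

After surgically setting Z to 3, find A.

Intervening sets Z = 3 and removes its equation (Z = Y*W).
A = 3Z  [with Z=3]  = 9

9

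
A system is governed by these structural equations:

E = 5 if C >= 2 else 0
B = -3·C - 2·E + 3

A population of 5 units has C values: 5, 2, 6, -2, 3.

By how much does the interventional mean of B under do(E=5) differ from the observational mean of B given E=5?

Every unit gets E=5 under the intervention. B values become -22, -13, -25, -1, -16; E[B|do(E=5)] = -15.4.
E[B|E=5] averages over only the 4 units with E=5 (C = 5, 2, 6, 3): B = -22, -13, -25, -16, mean -19.
Difference = -15.4 − (-19) = 3.6.

3.6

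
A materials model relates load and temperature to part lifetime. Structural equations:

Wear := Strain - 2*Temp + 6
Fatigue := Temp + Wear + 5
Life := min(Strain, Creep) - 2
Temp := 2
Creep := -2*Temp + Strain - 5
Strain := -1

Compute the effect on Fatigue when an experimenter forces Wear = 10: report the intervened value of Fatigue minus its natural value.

9

Intervening sets Wear = 10 and removes its equation (Wear := Strain - 2*Temp + 6).
Fatigue = Temp + Wear + 5  [with Temp=2, Wear=10]  = 17
Without intervention: Wear = Strain - 2*Temp + 6  [with Strain=-1, Temp=2]  = 1; Fatigue = Temp + Wear + 5  [with Temp=2, Wear=1]  = 8.
Change = 17 − 8 = 9.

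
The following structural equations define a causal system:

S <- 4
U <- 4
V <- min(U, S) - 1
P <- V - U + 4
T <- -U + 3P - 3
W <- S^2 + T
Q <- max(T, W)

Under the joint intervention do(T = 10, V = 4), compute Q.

The joint intervention fixes T = 10, V = 4, removing each variable's own equation.
W = S^2 + T  [with S=4, T=10]  = 26
Q = max(T, W)  [with T=10, W=26]  = 26

26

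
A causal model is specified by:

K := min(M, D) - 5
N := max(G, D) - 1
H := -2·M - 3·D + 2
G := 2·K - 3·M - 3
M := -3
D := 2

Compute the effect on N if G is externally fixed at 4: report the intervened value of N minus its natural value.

2

Under do(G=4), the mechanism G := 2·K - 3·M - 3 is discarded; G is fixed at 4.
N = max(G, D) - 1  [with G=4, D=2]  = 3
Without intervention: K = min(M, D) - 5  [with M=-3, D=2]  = -8; G = 2·K - 3·M - 3  [with K=-8, M=-3]  = -10; N = max(G, D) - 1  [with G=-10, D=2]  = 1.
Change = 3 − 1 = 2.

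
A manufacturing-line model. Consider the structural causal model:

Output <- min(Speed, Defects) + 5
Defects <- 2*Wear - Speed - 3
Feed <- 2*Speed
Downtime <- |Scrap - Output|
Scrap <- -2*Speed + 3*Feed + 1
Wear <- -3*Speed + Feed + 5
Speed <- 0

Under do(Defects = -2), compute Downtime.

2

The intervention breaks the incoming arrows to Defects: Defects <- 2*Wear - Speed - 3 no longer applies, and Defects = -2.
Feed = 2*Speed  [with Speed=0]  = 0
Scrap = -2*Speed + 3*Feed + 1  [with Speed=0, Feed=0]  = 1
Output = min(Speed, Defects) + 5  [with Speed=0, Defects=-2]  = 3
Downtime = |Scrap - Output|  [with Scrap=1, Output=3]  = 2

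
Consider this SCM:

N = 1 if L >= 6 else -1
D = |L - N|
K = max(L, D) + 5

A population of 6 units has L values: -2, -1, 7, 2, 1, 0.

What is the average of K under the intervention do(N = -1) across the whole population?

7.5

do(N=-1) breaks N's dependence on L. With N=-1 fixed, K across the units is 6, 5, 13, 8, 7, 6, mean 7.5.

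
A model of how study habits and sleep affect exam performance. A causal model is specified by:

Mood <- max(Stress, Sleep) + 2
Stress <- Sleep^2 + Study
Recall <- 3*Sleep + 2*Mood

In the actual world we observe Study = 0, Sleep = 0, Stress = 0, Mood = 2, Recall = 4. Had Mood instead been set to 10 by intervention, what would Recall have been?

Intervening sets Mood = 10 and removes its equation (Mood <- max(Stress, Sleep) + 2).
Recall = 3*Sleep + 2*Mood  [with Sleep=0, Mood=10]  = 20

20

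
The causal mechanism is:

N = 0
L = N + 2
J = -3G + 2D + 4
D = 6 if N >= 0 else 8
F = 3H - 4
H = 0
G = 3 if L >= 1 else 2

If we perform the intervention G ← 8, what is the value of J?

Intervening sets G = 8 and removes its equation (G = 3 if L >= 1 else 2).
D = 6 if N >= 0 else 8  [with N=0]  = 6
J = -3G + 2D + 4  [with G=8, D=6]  = -8

-8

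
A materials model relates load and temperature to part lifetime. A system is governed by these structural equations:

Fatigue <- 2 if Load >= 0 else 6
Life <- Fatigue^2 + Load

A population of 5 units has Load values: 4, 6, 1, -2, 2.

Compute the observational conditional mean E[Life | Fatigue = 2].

7.25

E[Life|Fatigue=2] averages over only the 4 units with Fatigue=2 (Load = 4, 6, 1, 2): Life = 8, 10, 5, 6, mean 7.25.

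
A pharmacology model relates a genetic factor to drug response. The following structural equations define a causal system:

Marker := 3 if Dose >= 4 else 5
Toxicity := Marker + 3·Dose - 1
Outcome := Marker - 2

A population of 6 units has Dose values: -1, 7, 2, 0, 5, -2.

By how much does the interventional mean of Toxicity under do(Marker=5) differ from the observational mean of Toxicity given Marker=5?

6.25

Under do(Marker=5), Marker's equation is replaced by Marker=5 for every unit. Per-unit Toxicity: 1, 25, 10, 4, 19, -2. Mean = 9.5.
E[Toxicity|Marker=5] averages over only the 4 units with Marker=5 (Dose = -1, 2, 0, -2): Toxicity = 1, 10, 4, -2, mean 3.25.
Difference = 9.5 − 3.25 = 6.25.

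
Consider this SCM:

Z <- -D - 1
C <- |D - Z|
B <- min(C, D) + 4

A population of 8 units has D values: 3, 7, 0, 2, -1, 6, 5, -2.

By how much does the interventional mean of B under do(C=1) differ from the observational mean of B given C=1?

Under do(C=1), C's equation is replaced by C=1 for every unit. Per-unit B: 5, 5, 4, 5, 3, 5, 5, 2. Mean = 4.25.
E[B|C=1] averages over only the 2 units with C=1 (D = 0, -1): B = 4, 3, mean 3.5.
Difference = 4.25 − 3.5 = 0.75.

0.75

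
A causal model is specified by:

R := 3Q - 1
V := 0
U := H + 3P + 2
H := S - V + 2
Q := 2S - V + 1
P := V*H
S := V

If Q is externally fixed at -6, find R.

do(Q=-6) replaces the equation Q := 2S - V + 1 with the constant Q = -6.
R = 3Q - 1  [with Q=-6]  = -19

-19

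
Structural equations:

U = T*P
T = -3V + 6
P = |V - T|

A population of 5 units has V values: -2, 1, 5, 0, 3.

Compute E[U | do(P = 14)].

25.2

Every unit gets P=14 under the intervention. U values become 168, 42, -126, 84, -42; E[U|do(P=14)] = 25.2.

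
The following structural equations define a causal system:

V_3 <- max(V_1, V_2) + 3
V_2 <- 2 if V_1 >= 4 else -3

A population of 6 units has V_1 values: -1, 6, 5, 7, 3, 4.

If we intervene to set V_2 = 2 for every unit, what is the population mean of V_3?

7.5

The intervention sets V_2=2 in all 6 units regardless of V_1. Recomputing V_3 per unit gives 5, 9, 8, 10, 6, 7; average 7.5.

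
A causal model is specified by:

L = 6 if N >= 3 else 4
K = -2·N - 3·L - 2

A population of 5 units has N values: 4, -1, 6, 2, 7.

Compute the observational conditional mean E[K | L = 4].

E[K|L=4] averages over only the 2 units with L=4 (N = -1, 2): K = -12, -18, mean -15.

-15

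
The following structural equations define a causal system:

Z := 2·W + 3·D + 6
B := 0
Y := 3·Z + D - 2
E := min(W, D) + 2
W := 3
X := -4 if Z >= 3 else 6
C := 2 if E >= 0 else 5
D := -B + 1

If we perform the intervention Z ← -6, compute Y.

Intervening sets Z = -6 and removes its equation (Z := 2·W + 3·D + 6).
D = -B + 1  [with B=0]  = 1
Y = 3·Z + D - 2  [with Z=-6, D=1]  = -19

-19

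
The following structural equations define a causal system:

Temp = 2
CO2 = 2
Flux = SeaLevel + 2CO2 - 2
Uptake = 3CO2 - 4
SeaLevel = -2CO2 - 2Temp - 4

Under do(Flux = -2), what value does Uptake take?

2

Intervening sets Flux = -2 and removes its equation (Flux = SeaLevel + 2CO2 - 2).
No directed path runs from Flux to Uptake, so Uptake keeps its natural value.
Uptake = 3CO2 - 4  [with CO2=2]  = 2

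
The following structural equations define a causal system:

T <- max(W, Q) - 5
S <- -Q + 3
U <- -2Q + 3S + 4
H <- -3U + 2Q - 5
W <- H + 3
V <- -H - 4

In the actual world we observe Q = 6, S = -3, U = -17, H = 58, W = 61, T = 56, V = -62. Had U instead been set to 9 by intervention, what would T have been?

1

The intervention breaks the incoming arrows to U: U <- -2Q + 3S + 4 no longer applies, and U = 9.
H = -3U + 2Q - 5  [with U=9, Q=6]  = -20
W = H + 3  [with H=-20]  = -17
T = max(W, Q) - 5  [with W=-17, Q=6]  = 1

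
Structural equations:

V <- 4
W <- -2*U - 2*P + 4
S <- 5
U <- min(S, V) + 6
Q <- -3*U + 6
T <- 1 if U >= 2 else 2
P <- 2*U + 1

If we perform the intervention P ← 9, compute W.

The intervention breaks the incoming arrows to P: P <- 2*U + 1 no longer applies, and P = 9.
U = min(S, V) + 6  [with S=5, V=4]  = 10
W = -2*U - 2*P + 4  [with U=10, P=9]  = -34

-34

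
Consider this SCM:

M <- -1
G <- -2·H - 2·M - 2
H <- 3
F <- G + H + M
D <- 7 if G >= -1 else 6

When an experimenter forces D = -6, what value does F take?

The intervention breaks the incoming arrows to D: D <- 7 if G >= -1 else 6 no longer applies, and D = -6.
Since F is not a descendant of the intervened variable, it is unaffected.
G = -2·H - 2·M - 2  [with H=3, M=-1]  = -6
F = G + H + M  [with G=-6, H=3, M=-1]  = -4

-4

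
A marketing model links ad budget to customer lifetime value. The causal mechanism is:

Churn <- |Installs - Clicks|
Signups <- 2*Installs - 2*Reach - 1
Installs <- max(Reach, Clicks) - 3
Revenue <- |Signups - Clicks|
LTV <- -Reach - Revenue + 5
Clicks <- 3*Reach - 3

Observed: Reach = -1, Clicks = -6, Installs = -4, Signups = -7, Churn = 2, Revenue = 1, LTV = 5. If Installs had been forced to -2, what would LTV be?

3

The intervention breaks the incoming arrows to Installs: Installs <- max(Reach, Clicks) - 3 no longer applies, and Installs = -2.
Clicks = 3*Reach - 3  [with Reach=-1]  = -6
Signups = 2*Installs - 2*Reach - 1  [with Installs=-2, Reach=-1]  = -3
Revenue = |Signups - Clicks|  [with Signups=-3, Clicks=-6]  = 3
LTV = -Reach - Revenue + 5  [with Reach=-1, Revenue=3]  = 3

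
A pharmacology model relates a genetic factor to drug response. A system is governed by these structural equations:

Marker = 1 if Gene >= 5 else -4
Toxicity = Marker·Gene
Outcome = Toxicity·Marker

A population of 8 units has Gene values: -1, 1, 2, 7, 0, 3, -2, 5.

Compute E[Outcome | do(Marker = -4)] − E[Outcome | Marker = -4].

22

The intervention sets Marker=-4 in all 8 units regardless of Gene. Recomputing Outcome per unit gives -16, 16, 32, 112, 0, 48, -32, 80; average 30.
Observing Marker=-4 restricts to units where Marker's equation naturally yields -4: Gene ∈ {-1, 1, 2, 0, 3, -2}. In that subpopulation Outcome = -16, 16, 32, 0, 48, -32, mean 8.
Difference = 30 − 8 = 22.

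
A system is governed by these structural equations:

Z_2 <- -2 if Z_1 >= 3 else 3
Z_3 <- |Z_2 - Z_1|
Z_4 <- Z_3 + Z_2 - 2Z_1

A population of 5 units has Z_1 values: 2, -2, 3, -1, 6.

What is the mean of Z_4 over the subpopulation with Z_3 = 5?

E[Z_4|Z_3=5] averages over only the 2 units with Z_3=5 (Z_1 = -2, 3): Z_4 = 12, -3, mean 4.5.

4.5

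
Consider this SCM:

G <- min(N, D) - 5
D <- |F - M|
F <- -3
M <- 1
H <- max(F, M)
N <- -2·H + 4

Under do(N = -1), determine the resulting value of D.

do(N=-1) replaces the equation N <- -2·H + 4 with the constant N = -1.
D is not downstream of the intervention, so its value is determined by the original equations.
D = |F - M|  [with F=-3, M=1]  = 4

4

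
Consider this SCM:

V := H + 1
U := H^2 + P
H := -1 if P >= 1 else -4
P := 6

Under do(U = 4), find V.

The intervention breaks the incoming arrows to U: U := H^2 + P no longer applies, and U = 4.
V is not downstream of the intervention, so its value is determined by the original equations.
H = -1 if P >= 1 else -4  [with P=6]  = -1
V = H + 1  [with H=-1]  = 0

0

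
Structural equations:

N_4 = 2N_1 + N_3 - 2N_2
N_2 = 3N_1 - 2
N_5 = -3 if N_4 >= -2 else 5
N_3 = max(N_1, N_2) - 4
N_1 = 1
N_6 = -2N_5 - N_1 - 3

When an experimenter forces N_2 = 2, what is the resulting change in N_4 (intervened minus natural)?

Under do(N_2=2), the mechanism N_2 = 3N_1 - 2 is discarded; N_2 is fixed at 2.
N_3 = max(N_1, N_2) - 4  [with N_1=1, N_2=2]  = -2
N_4 = 2N_1 + N_3 - 2N_2  [with N_1=1, N_3=-2, N_2=2]  = -4
Without intervention: N_2 = 3N_1 - 2  [with N_1=1]  = 1; N_3 = max(N_1, N_2) - 4  [with N_1=1, N_2=1]  = -3; N_4 = 2N_1 + N_3 - 2N_2  [with N_1=1, N_3=-3, N_2=1]  = -3.
Change = -4 − (-3) = -1.

-1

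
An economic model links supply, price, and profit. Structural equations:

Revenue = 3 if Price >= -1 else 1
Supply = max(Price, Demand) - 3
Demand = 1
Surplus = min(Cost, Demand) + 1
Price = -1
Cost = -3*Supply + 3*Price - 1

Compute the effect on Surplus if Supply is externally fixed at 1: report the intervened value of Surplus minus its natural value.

The intervention breaks the incoming arrows to Supply: Supply = max(Price, Demand) - 3 no longer applies, and Supply = 1.
Cost = -3*Supply + 3*Price - 1  [with Supply=1, Price=-1]  = -7
Surplus = min(Cost, Demand) + 1  [with Cost=-7, Demand=1]  = -6
Without intervention: Supply = max(Price, Demand) - 3  [with Price=-1, Demand=1]  = -2; Cost = -3*Supply + 3*Price - 1  [with Supply=-2, Price=-1]  = 2; Surplus = min(Cost, Demand) + 1  [with Cost=2, Demand=1]  = 2.
Change = -6 − 2 = -8.

-8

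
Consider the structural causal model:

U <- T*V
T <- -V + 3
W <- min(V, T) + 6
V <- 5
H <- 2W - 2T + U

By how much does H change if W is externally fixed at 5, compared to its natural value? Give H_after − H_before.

do(W=5) replaces the equation W <- min(V, T) + 6 with the constant W = 5.
T = -V + 3  [with V=5]  = -2
U = T*V  [with T=-2, V=5]  = -10
H = 2W - 2T + U  [with W=5, T=-2, U=-10]  = 4
Without intervention: T = -V + 3  [with V=5]  = -2; W = min(V, T) + 6  [with V=5, T=-2]  = 4; U = T*V  [with T=-2, V=5]  = -10; H = 2W - 2T + U  [with W=4, T=-2, U=-10]  = 2.
Change = 4 − 2 = 2.

2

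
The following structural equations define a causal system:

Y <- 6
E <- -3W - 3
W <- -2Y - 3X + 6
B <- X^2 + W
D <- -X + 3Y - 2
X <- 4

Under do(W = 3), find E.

do(W=3) replaces the equation W <- -2Y - 3X + 6 with the constant W = 3.
E = -3W - 3  [with W=3]  = -12

-12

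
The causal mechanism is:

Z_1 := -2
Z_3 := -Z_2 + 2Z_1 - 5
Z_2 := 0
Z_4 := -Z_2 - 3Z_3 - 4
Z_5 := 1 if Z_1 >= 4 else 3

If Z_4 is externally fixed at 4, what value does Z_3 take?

Under do(Z_4=4), the mechanism Z_4 := -Z_2 - 3Z_3 - 4 is discarded; Z_4 is fixed at 4.
Since Z_3 is not a descendant of the intervened variable, it is unaffected.
Z_3 = -Z_2 + 2Z_1 - 5  [with Z_2=0, Z_1=-2]  = -9

-9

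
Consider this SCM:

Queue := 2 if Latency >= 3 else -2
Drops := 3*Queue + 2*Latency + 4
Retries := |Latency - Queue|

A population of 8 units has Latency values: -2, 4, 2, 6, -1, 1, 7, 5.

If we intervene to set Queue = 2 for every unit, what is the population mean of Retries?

do(Queue=2) breaks Queue's dependence on Latency. With Queue=2 fixed, Retries across the units is 4, 2, 0, 4, 3, 1, 5, 3, mean 2.75.

2.75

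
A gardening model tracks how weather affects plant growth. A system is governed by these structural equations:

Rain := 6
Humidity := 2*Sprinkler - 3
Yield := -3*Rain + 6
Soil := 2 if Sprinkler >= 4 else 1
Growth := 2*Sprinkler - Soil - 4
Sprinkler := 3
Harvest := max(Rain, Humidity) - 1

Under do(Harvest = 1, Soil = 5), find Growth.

-3

The joint intervention fixes Harvest = 1, Soil = 5, removing each variable's own equation.
Growth = 2*Sprinkler - Soil - 4  [with Sprinkler=3, Soil=5]  = -3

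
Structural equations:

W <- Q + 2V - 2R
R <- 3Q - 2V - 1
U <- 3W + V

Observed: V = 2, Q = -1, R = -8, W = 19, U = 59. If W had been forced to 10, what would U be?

32

Intervening sets W = 10 and removes its equation (W <- Q + 2V - 2R).
U = 3W + V  [with W=10, V=2]  = 32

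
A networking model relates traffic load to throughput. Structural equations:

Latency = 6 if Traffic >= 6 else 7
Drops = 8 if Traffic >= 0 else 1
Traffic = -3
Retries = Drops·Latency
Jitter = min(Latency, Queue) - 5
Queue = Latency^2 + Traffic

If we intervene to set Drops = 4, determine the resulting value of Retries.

Intervening sets Drops = 4 and removes its equation (Drops = 8 if Traffic >= 0 else 1).
Latency = 6 if Traffic >= 6 else 7  [with Traffic=-3]  = 7
Retries = Drops·Latency  [with Drops=4, Latency=7]  = 28

28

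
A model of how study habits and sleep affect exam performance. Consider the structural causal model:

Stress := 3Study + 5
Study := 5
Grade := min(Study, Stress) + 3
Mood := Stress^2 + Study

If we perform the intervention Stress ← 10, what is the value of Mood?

105

The intervention breaks the incoming arrows to Stress: Stress := 3Study + 5 no longer applies, and Stress = 10.
Mood = Stress^2 + Study  [with Stress=10, Study=5]  = 105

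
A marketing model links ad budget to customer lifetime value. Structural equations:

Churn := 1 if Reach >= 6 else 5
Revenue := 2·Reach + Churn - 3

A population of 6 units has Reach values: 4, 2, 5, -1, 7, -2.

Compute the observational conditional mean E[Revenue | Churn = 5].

Observing Churn=5 restricts to units where Churn's equation naturally yields 5: Reach ∈ {4, 2, 5, -1, -2}. In that subpopulation Revenue = 10, 6, 12, 0, -2, mean 5.2.

5.2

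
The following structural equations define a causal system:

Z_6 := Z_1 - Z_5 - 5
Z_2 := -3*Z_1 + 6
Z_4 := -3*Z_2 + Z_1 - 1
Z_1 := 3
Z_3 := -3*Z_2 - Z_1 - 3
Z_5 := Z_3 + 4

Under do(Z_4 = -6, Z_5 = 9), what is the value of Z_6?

The joint intervention fixes Z_4 = -6, Z_5 = 9, removing each variable's own equation.
Z_6 = Z_1 - Z_5 - 5  [with Z_1=3, Z_5=9]  = -11

-11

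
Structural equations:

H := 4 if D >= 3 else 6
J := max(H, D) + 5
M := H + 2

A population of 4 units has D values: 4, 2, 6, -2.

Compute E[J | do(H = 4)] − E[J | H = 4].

-0.5

The intervention sets H=4 in all 4 units regardless of D. Recomputing J per unit gives 9, 9, 11, 9; average 9.5.
Conditioning on H=4 selects the 2 unit(s) with D ∈ {4, 6}. Their J values: 9, 11. Mean = 10.
Difference = 9.5 − 10 = -0.5.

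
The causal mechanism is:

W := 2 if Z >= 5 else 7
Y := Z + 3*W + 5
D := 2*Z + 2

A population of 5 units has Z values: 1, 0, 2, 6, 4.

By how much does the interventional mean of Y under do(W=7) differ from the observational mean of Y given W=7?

0.85

Every unit gets W=7 under the intervention. Y values become 27, 26, 28, 32, 30; E[Y|do(W=7)] = 28.6.
Observing W=7 restricts to units where W's equation naturally yields 7: Z ∈ {1, 0, 2, 4}. In that subpopulation Y = 27, 26, 28, 30, mean 27.75.
Difference = 28.6 − 27.75 = 0.85.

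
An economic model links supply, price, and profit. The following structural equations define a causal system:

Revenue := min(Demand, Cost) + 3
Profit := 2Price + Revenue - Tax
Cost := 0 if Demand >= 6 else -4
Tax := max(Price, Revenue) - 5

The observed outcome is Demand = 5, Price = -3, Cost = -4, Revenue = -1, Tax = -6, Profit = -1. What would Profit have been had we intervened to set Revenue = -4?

Under do(Revenue=-4), the mechanism Revenue := min(Demand, Cost) + 3 is discarded; Revenue is fixed at -4.
Tax = max(Price, Revenue) - 5  [with Price=-3, Revenue=-4]  = -8
Profit = 2Price + Revenue - Tax  [with Price=-3, Revenue=-4, Tax=-8]  = -2

-2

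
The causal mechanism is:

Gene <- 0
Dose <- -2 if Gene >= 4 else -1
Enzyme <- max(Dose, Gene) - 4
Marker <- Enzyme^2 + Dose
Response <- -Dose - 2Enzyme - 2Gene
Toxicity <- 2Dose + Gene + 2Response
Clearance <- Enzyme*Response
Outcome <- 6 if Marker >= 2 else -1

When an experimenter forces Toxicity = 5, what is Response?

9

do(Toxicity=5) replaces the equation Toxicity <- 2Dose + Gene + 2Response with the constant Toxicity = 5.
Since Response is not a descendant of the intervened variable, it is unaffected.
Dose = -2 if Gene >= 4 else -1  [with Gene=0]  = -1
Enzyme = max(Dose, Gene) - 4  [with Dose=-1, Gene=0]  = -4
Response = -Dose - 2Enzyme - 2Gene  [with Dose=-1, Enzyme=-4, Gene=0]  = 9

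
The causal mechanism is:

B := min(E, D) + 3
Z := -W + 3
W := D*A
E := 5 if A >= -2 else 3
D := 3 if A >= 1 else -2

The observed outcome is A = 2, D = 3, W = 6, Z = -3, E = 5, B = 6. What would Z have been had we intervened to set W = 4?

-1

The intervention breaks the incoming arrows to W: W := D*A no longer applies, and W = 4.
Z = -W + 3  [with W=4]  = -1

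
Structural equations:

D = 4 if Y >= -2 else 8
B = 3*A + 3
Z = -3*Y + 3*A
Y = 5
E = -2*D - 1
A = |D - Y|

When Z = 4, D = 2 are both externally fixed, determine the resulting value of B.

Setting Z = 4, D = 2 by intervention discards those variables' equations.
A = |D - Y|  [with D=2, Y=5]  = 3
B = 3*A + 3  [with A=3]  = 12

12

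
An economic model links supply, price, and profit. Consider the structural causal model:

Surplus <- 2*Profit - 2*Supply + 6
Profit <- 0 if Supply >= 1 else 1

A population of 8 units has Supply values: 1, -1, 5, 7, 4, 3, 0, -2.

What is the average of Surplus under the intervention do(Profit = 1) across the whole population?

3.75

do(Profit=1) breaks Profit's dependence on Supply. With Profit=1 fixed, Surplus across the units is 6, 10, -2, -6, 0, 2, 8, 12, mean 3.75.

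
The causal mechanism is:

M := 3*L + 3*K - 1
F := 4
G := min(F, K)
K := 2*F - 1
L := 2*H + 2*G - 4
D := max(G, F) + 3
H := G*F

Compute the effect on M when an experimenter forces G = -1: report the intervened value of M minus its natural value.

The intervention breaks the incoming arrows to G: G := min(F, K) no longer applies, and G = -1.
K = 2*F - 1  [with F=4]  = 7
H = G*F  [with G=-1, F=4]  = -4
L = 2*H + 2*G - 4  [with H=-4, G=-1]  = -14
M = 3*L + 3*K - 1  [with L=-14, K=7]  = -22
Without intervention: K = 2*F - 1  [with F=4]  = 7; G = min(F, K)  [with F=4, K=7]  = 4; H = G*F  [with G=4, F=4]  = 16; L = 2*H + 2*G - 4  [with H=16, G=4]  = 36; M = 3*L + 3*K - 1  [with L=36, K=7]  = 128.
Change = -22 − 128 = -150.

-150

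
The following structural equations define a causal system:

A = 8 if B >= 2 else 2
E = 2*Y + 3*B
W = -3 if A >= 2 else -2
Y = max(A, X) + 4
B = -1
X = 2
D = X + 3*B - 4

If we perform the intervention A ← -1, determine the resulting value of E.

9

The intervention breaks the incoming arrows to A: A = 8 if B >= 2 else 2 no longer applies, and A = -1.
Y = max(A, X) + 4  [with A=-1, X=2]  = 6
E = 2*Y + 3*B  [with Y=6, B=-1]  = 9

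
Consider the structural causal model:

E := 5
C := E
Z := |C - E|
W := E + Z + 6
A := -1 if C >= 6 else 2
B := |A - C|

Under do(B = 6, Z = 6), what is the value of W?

Under do(B = 6, Z = 6), each intervened variable's structural equation is replaced by its fixed value.
W = E + Z + 6  [with E=5, Z=6]  = 17

17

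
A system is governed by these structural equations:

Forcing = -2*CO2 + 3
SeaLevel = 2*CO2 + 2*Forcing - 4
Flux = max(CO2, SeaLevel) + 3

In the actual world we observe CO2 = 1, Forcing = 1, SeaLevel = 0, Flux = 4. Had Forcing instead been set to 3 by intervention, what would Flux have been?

7

Under do(Forcing=3), the mechanism Forcing = -2*CO2 + 3 is discarded; Forcing is fixed at 3.
SeaLevel = 2*CO2 + 2*Forcing - 4  [with CO2=1, Forcing=3]  = 4
Flux = max(CO2, SeaLevel) + 3  [with CO2=1, SeaLevel=4]  = 7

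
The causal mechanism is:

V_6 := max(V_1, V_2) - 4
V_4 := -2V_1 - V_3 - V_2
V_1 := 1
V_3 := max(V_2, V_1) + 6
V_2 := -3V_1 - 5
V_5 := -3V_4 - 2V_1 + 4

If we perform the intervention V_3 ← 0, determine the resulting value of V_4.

6

The intervention breaks the incoming arrows to V_3: V_3 := max(V_2, V_1) + 6 no longer applies, and V_3 = 0.
V_2 = -3V_1 - 5  [with V_1=1]  = -8
V_4 = -2V_1 - V_3 - V_2  [with V_1=1, V_3=0, V_2=-8]  = 6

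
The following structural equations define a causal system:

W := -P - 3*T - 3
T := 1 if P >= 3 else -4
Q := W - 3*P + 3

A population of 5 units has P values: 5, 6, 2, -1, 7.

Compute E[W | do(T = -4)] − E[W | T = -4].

-3.3

The intervention sets T=-4 in all 5 units regardless of P. Recomputing W per unit gives 4, 3, 7, 10, 2; average 5.2.
Observing T=-4 restricts to units where T's equation naturally yields -4: P ∈ {2, -1}. In that subpopulation W = 7, 10, mean 8.5.
Difference = 5.2 − 8.5 = -3.3.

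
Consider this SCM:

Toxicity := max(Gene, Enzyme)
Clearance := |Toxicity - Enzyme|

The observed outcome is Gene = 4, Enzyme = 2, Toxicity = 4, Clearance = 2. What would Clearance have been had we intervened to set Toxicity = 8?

6

The intervention breaks the incoming arrows to Toxicity: Toxicity := max(Gene, Enzyme) no longer applies, and Toxicity = 8.
Clearance = |Toxicity - Enzyme|  [with Toxicity=8, Enzyme=2]  = 6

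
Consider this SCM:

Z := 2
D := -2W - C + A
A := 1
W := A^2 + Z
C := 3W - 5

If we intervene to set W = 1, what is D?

do(W=1) replaces the equation W := A^2 + Z with the constant W = 1.
C = 3W - 5  [with W=1]  = -2
D = -2W - C + A  [with W=1, C=-2, A=1]  = 1

1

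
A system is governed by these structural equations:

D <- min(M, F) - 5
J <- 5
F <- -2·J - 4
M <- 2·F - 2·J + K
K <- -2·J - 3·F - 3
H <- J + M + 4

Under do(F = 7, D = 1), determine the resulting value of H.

-21

Setting F = 7, D = 1 by intervention discards those variables' equations.
K = -2·J - 3·F - 3  [with J=5, F=7]  = -34
M = 2·F - 2·J + K  [with F=7, J=5, K=-34]  = -30
H = J + M + 4  [with J=5, M=-30]  = -21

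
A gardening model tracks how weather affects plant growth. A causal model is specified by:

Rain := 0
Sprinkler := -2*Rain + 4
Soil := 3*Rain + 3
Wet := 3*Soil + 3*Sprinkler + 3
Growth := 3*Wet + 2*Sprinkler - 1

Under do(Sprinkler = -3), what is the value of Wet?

3

Under do(Sprinkler=-3), the mechanism Sprinkler := -2*Rain + 4 is discarded; Sprinkler is fixed at -3.
Soil = 3*Rain + 3  [with Rain=0]  = 3
Wet = 3*Soil + 3*Sprinkler + 3  [with Soil=3, Sprinkler=-3]  = 3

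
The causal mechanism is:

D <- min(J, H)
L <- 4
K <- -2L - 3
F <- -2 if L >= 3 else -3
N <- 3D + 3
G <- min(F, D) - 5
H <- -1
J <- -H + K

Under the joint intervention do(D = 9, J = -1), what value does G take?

Under do(D = 9, J = -1), each intervened variable's structural equation is replaced by its fixed value.
F = -2 if L >= 3 else -3  [with L=4]  = -2
G = min(F, D) - 5  [with F=-2, D=9]  = -7

-7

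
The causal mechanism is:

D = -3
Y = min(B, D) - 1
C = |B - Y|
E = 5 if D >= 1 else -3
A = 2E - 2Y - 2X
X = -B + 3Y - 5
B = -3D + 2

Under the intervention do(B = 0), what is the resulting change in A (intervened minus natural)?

-22

Under do(B=0), the mechanism B = -3D + 2 is discarded; B is fixed at 0.
Y = min(B, D) - 1  [with B=0, D=-3]  = -4
X = -B + 3Y - 5  [with B=0, Y=-4]  = -17
E = 5 if D >= 1 else -3  [with D=-3]  = -3
A = 2E - 2Y - 2X  [with E=-3, Y=-4, X=-17]  = 36
Without intervention: B = -3D + 2  [with D=-3]  = 11; Y = min(B, D) - 1  [with B=11, D=-3]  = -4; X = -B + 3Y - 5  [with B=11, Y=-4]  = -28; E = 5 if D >= 1 else -3  [with D=-3]  = -3; A = 2E - 2Y - 2X  [with E=-3, Y=-4, X=-28]  = 58.
Change = 36 − 58 = -22.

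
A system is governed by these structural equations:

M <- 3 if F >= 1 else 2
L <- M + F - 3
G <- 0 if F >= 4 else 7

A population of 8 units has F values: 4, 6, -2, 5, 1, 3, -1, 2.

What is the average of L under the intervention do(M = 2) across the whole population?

do(M=2) breaks M's dependence on F. With M=2 fixed, L across the units is 3, 5, -3, 4, 0, 2, -2, 1, mean 1.25.

1.25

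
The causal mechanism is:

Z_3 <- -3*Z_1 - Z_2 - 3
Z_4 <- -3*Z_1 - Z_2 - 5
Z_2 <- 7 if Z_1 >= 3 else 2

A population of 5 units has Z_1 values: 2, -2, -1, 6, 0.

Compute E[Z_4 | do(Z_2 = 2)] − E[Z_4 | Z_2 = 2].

do(Z_2=2) breaks Z_2's dependence on Z_1. With Z_2=2 fixed, Z_4 across the units is -13, -1, -4, -25, -7, mean -10.
E[Z_4|Z_2=2] averages over only the 4 units with Z_2=2 (Z_1 = 2, -2, -1, 0): Z_4 = -13, -1, -4, -7, mean -6.25.
Difference = -10 − (-6.25) = -3.75.

-3.75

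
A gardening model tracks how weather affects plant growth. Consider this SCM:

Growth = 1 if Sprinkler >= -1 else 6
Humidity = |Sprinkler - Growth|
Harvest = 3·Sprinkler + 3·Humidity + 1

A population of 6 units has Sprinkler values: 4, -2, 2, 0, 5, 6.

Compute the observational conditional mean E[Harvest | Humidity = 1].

7

Observing Humidity=1 restricts to units where Humidity's equation naturally yields 1: Sprinkler ∈ {2, 0}. In that subpopulation Harvest = 10, 4, mean 7.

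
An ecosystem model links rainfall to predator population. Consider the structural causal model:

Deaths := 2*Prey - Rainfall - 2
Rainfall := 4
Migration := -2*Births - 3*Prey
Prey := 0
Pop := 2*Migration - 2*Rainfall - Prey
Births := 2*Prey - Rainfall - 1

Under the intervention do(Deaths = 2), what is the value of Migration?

Intervening sets Deaths = 2 and removes its equation (Deaths := 2*Prey - Rainfall - 2).
No directed path runs from Deaths to Migration, so Migration keeps its natural value.
Births = 2*Prey - Rainfall - 1  [with Prey=0, Rainfall=4]  = -5
Migration = -2*Births - 3*Prey  [with Births=-5, Prey=0]  = 10

10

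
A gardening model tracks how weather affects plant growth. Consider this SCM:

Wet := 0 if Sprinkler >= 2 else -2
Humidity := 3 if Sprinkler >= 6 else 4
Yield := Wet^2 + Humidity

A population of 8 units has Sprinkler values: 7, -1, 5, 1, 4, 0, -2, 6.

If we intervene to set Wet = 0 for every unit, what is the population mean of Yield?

3.75

Under do(Wet=0), Wet's equation is replaced by Wet=0 for every unit. Per-unit Yield: 3, 4, 4, 4, 4, 4, 4, 3. Mean = 3.75.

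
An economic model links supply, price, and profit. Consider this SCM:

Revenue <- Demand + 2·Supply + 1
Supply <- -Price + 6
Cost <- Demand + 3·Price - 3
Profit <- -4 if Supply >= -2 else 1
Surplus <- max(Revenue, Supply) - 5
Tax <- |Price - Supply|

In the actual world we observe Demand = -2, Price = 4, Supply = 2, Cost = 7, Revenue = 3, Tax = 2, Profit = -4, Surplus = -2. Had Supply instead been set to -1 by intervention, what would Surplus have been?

The intervention breaks the incoming arrows to Supply: Supply <- -Price + 6 no longer applies, and Supply = -1.
Revenue = Demand + 2·Supply + 1  [with Demand=-2, Supply=-1]  = -3
Surplus = max(Revenue, Supply) - 5  [with Revenue=-3, Supply=-1]  = -6

-6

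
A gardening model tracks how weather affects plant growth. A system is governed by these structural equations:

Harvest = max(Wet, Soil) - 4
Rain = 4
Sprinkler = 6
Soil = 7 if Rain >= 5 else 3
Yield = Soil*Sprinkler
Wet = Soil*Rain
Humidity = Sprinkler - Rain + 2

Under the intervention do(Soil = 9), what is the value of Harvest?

The intervention breaks the incoming arrows to Soil: Soil = 7 if Rain >= 5 else 3 no longer applies, and Soil = 9.
Wet = Soil*Rain  [with Soil=9, Rain=4]  = 36
Harvest = max(Wet, Soil) - 4  [with Wet=36, Soil=9]  = 32

32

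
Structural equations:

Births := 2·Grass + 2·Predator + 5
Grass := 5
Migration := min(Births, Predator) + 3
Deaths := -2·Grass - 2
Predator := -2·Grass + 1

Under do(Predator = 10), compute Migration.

13

do(Predator=10) replaces the equation Predator := -2·Grass + 1 with the constant Predator = 10.
Births = 2·Grass + 2·Predator + 5  [with Grass=5, Predator=10]  = 35
Migration = min(Births, Predator) + 3  [with Births=35, Predator=10]  = 13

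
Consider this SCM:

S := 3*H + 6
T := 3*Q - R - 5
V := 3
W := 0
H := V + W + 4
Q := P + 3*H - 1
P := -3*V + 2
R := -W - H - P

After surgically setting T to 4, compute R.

Intervening sets T = 4 and removes its equation (T := 3*Q - R - 5).
Since R is not a descendant of the intervened variable, it is unaffected.
P = -3*V + 2  [with V=3]  = -7
H = V + W + 4  [with V=3, W=0]  = 7
R = -W - H - P  [with W=0, H=7, P=-7]  = 0

0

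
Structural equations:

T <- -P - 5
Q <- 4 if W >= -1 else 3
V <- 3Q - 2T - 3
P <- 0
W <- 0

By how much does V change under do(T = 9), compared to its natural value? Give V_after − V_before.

Intervening sets T = 9 and removes its equation (T <- -P - 5).
Q = 4 if W >= -1 else 3  [with W=0]  = 4
V = 3Q - 2T - 3  [with Q=4, T=9]  = -9
Without intervention: Q = 4 if W >= -1 else 3  [with W=0]  = 4; T = -P - 5  [with P=0]  = -5; V = 3Q - 2T - 3  [with Q=4, T=-5]  = 19.
Change = -9 − 19 = -28.

-28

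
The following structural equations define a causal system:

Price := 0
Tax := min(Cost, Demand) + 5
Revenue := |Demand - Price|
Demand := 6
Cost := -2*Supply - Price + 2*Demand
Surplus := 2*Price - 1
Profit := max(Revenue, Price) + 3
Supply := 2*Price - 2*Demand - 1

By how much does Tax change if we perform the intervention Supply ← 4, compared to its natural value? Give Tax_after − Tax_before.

The intervention breaks the incoming arrows to Supply: Supply := 2*Price - 2*Demand - 1 no longer applies, and Supply = 4.
Cost = -2*Supply - Price + 2*Demand  [with Supply=4, Price=0, Demand=6]  = 4
Tax = min(Cost, Demand) + 5  [with Cost=4, Demand=6]  = 9
Without intervention: Supply = 2*Price - 2*Demand - 1  [with Price=0, Demand=6]  = -13; Cost = -2*Supply - Price + 2*Demand  [with Supply=-13, Price=0, Demand=6]  = 38; Tax = min(Cost, Demand) + 5  [with Cost=38, Demand=6]  = 11.
Change = 9 − 11 = -2.

-2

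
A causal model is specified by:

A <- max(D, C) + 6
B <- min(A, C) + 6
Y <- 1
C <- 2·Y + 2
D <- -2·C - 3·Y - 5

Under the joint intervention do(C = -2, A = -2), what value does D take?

-4

The joint intervention fixes C = -2, A = -2, removing each variable's own equation.
D = -2·C - 3·Y - 5  [with C=-2, Y=1]  = -4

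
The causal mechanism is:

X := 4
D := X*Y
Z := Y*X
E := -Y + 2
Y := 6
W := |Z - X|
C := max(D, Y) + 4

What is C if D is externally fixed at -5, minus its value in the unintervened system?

-18

The intervention breaks the incoming arrows to D: D := X*Y no longer applies, and D = -5.
C = max(D, Y) + 4  [with D=-5, Y=6]  = 10
Without intervention: D = X*Y  [with X=4, Y=6]  = 24; C = max(D, Y) + 4  [with D=24, Y=6]  = 28.
Change = 10 − 28 = -18.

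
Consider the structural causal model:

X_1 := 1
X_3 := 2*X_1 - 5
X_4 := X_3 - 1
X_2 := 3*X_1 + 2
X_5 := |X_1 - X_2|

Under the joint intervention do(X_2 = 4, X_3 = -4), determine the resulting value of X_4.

-5

Setting X_2 = 4, X_3 = -4 by intervention discards those variables' equations.
X_4 = X_3 - 1  [with X_3=-4]  = -5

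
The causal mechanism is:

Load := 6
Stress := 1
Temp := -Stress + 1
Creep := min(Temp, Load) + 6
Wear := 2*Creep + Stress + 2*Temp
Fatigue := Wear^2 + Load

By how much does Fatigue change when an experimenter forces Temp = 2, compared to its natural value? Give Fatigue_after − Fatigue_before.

272

The intervention breaks the incoming arrows to Temp: Temp := -Stress + 1 no longer applies, and Temp = 2.
Creep = min(Temp, Load) + 6  [with Temp=2, Load=6]  = 8
Wear = 2*Creep + Stress + 2*Temp  [with Creep=8, Stress=1, Temp=2]  = 21
Fatigue = Wear^2 + Load  [with Wear=21, Load=6]  = 447
Without intervention: Temp = -Stress + 1  [with Stress=1]  = 0; Creep = min(Temp, Load) + 6  [with Temp=0, Load=6]  = 6; Wear = 2*Creep + Stress + 2*Temp  [with Creep=6, Stress=1, Temp=0]  = 13; Fatigue = Wear^2 + Load  [with Wear=13, Load=6]  = 175.
Change = 447 − 175 = 272.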